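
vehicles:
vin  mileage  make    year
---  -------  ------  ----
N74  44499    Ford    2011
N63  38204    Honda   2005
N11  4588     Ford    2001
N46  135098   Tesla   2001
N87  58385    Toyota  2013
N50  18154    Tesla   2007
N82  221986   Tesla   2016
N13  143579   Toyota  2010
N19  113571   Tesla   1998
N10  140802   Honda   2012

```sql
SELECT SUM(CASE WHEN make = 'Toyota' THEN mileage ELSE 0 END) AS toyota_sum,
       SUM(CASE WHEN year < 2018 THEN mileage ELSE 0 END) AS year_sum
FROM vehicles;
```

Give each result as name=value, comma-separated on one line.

[toyota_sum: make = 'Toyota']
vin=N74: ✗
vin=N63: ✗
vin=N11: ✗
vin=N46: ✗
vin=N87: ✓ → 58385
vin=N50: ✗
vin=N82: ✗
vin=N13: ✓ → 143579
vin=N19: ✗
vin=N10: ✗
toyota_sum = 58385 + 143579 = 201964
—
[year_sum: year < 2018]
vin=N74: ✓ → 44499
vin=N63: ✓ → 38204
vin=N11: ✓ → 4588
vin=N46: ✓ → 135098
vin=N87: ✓ → 58385
vin=N50: ✓ → 18154
vin=N82: ✓ → 221986
vin=N13: ✓ → 143579
vin=N19: ✓ → 113571
vin=N10: ✓ → 140802
year_sum = 44499 + 38204 + 4588 + 135098 + 58385 + 18154 + 221986 + 143579 + 113571 + 140802 = 918866

toyota_sum=201964, year_sum=918866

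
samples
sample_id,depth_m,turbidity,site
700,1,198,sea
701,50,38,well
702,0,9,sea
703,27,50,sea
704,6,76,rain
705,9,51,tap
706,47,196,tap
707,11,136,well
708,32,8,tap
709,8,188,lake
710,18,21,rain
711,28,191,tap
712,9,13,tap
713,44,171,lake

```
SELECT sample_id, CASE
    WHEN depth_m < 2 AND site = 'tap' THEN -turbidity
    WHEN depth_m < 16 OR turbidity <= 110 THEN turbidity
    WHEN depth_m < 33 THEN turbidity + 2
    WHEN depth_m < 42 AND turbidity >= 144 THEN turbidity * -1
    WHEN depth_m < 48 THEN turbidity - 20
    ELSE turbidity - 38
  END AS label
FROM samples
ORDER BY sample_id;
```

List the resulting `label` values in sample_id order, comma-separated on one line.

sample_id=700: depth_m < 16 OR turbidity <= 110 → 198
sample_id=701: depth_m < 16 OR turbidity <= 110 → 38
sample_id=702: depth_m < 16 OR turbidity <= 110 → 9
sample_id=703: depth_m < 16 OR turbidity <= 110 → 50
sample_id=704: depth_m < 16 OR turbidity <= 110 → 76
sample_id=705: depth_m < 16 OR turbidity <= 110 → 51
sample_id=706: depth_m < 48 → 176
sample_id=707: depth_m < 16 OR turbidity <= 110 → 136
sample_id=708: depth_m < 16 OR turbidity <= 110 → 8
sample_id=709: depth_m < 16 OR turbidity <= 110 → 188
sample_id=710: depth_m < 16 OR turbidity <= 110 → 21
sample_id=711: depth_m < 33 → 193
sample_id=712: depth_m < 16 OR turbidity <= 110 → 13
sample_id=713: depth_m < 48 → 151

198, 38, 9, 50, 76, 51, 176, 136, 8, 188, 21, 193, 13, 151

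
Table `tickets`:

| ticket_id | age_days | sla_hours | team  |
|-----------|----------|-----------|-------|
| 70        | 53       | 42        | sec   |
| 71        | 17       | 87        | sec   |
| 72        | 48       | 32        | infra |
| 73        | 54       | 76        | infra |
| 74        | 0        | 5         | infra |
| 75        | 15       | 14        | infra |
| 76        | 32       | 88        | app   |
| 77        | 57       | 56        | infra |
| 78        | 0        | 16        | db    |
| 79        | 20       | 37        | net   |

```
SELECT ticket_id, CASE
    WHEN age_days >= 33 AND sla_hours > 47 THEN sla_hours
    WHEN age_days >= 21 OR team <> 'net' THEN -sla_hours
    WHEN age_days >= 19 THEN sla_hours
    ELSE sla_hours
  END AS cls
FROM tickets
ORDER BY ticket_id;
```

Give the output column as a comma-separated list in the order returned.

ticket_id=70: age_days >= 21 OR team <> 'net' → -42
ticket_id=71: age_days >= 21 OR team <> 'net' → -87
ticket_id=72: age_days >= 21 OR team <> 'net' → -32
ticket_id=73: age_days >= 33 AND sla_hours > 47 → 76
ticket_id=74: age_days >= 21 OR team <> 'net' → -5
ticket_id=75: age_days >= 21 OR team <> 'net' → -14
ticket_id=76: age_days >= 21 OR team <> 'net' → -88
ticket_id=77: age_days >= 33 AND sla_hours > 47 → 56
ticket_id=78: age_days >= 21 OR team <> 'net' → -16
ticket_id=79: age_days >= 19 → 37

-42, -87, -32, 76, -5, -14, -88, 56, -16, 37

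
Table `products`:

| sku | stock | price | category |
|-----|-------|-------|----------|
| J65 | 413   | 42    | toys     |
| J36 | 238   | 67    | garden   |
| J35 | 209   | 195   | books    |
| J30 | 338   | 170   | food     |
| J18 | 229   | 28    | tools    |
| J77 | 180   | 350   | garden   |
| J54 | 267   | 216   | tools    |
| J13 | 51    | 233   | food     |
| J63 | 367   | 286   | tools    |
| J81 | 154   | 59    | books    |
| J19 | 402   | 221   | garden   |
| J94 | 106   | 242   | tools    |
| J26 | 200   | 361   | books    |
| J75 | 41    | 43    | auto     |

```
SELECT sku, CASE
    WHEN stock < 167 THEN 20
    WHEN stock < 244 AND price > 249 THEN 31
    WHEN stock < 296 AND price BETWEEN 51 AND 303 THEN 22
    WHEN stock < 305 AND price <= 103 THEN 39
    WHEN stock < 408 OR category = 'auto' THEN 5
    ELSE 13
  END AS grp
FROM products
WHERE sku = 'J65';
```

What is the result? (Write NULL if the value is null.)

13

sku = J65: stock=413, price=42, category=toys.
stock < 167 → false
stock < 244 AND price > 249 → false
stock < 296 AND price BETWEEN 51 AND 303 → false
stock < 305 AND price <= 103 → false
stock < 408 OR category = 'auto' → false
No prior WHEN matched → ELSE → 13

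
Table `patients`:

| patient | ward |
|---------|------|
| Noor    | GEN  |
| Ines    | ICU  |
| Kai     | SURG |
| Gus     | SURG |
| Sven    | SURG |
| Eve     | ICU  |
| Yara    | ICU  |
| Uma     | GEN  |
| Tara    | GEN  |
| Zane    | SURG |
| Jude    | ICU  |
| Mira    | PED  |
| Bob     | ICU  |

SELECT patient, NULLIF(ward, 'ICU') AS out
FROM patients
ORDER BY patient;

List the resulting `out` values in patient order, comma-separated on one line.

NULL, NULL, SURG, NULL, NULL, SURG, PED, GEN, SURG, GEN, GEN, NULL, SURG

patient=Bob: ward=ICU vs ICU: equal → NULL
patient=Eve: ward=ICU vs ICU: equal → NULL
patient=Gus: ward=SURG vs ICU: differ → SURG
patient=Ines: ward=ICU vs ICU: equal → NULL
patient=Jude: ward=ICU vs ICU: equal → NULL
patient=Kai: ward=SURG vs ICU: differ → SURG
patient=Mira: ward=PED vs ICU: differ → PED
patient=Noor: ward=GEN vs ICU: differ → GEN
patient=Sven: ward=SURG vs ICU: differ → SURG
patient=Tara: ward=GEN vs ICU: differ → GEN
patient=Uma: ward=GEN vs ICU: differ → GEN
patient=Yara: ward=ICU vs ICU: equal → NULL
patient=Zane: ward=SURG vs ICU: differ → SURG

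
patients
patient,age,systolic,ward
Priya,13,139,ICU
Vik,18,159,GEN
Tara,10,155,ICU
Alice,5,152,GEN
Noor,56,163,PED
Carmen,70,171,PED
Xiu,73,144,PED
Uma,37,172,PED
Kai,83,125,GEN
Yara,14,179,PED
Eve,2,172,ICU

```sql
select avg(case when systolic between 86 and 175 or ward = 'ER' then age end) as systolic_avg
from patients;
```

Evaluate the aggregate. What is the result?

36.7

patient=Priya: ✓ → 13
patient=Vik: ✓ → 18
patient=Tara: ✓ → 10
patient=Alice: ✓ → 5
patient=Noor: ✓ → 56
patient=Carmen: ✓ → 70
patient=Xiu: ✓ → 73
patient=Uma: ✓ → 37
patient=Kai: ✓ → 83
patient=Yara: ✗
patient=Eve: ✓ → 2
systolic_avg = (13 + 18 + 10 + 5 + 56 + 70 + 73 + 37 + 83 + 2) / 10 = 36.7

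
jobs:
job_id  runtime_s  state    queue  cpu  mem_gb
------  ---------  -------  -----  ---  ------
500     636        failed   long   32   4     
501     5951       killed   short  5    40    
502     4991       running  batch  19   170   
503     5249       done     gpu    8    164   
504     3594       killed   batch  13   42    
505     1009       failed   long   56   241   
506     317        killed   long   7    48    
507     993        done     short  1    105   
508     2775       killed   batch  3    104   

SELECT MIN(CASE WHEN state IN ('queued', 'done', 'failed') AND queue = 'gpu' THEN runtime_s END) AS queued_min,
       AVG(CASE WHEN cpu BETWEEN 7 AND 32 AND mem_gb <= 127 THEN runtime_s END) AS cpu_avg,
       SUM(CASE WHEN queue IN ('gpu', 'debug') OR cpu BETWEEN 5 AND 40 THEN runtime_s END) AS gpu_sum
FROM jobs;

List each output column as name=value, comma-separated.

[queued_min: state IN ('queued', 'done', 'failed') AND queue = 'gpu']
job_id=500: ✗
job_id=501: ✗
job_id=502: ✗
job_id=503: ✓ → 5249
job_id=504: ✗
job_id=505: ✗
job_id=506: ✗
job_id=507: ✗
job_id=508: ✗
queued_min = MIN(5249) = 5249
—
[cpu_avg: cpu BETWEEN 7 AND 32 AND mem_gb <= 127]
job_id=500: ✓ → 636
job_id=501: ✗
job_id=502: ✗
job_id=503: ✗
job_id=504: ✓ → 3594
job_id=505: ✗
job_id=506: ✓ → 317
job_id=507: ✗
job_id=508: ✗
cpu_avg = (636 + 3594 + 317) / 3 = 1515.6666666667
—
[gpu_sum: queue IN ('gpu', 'debug') OR cpu BETWEEN 5 AND 40]
job_id=500: ✓ → 636
job_id=501: ✓ → 5951
job_id=502: ✓ → 4991
job_id=503: ✓ → 5249
job_id=504: ✓ → 3594
job_id=505: ✗
job_id=506: ✓ → 317
job_id=507: ✗
job_id=508: ✗
gpu_sum = 636 + 5951 + 4991 + 5249 + 3594 + 317 = 20738

queued_min=5249, cpu_avg=1515.6666666667, gpu_sum=20738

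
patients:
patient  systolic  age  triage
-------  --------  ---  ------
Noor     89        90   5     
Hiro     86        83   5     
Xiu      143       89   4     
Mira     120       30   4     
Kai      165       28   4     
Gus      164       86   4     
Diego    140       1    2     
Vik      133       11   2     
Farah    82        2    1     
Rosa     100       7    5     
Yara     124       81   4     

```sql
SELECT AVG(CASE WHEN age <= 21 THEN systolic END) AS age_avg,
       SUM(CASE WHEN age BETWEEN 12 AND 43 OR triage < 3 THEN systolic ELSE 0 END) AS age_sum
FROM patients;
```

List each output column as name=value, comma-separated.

[age_avg: age <= 21]
patient=Noor: ✗
patient=Hiro: ✗
patient=Xiu: ✗
patient=Mira: ✗
patient=Kai: ✗
patient=Gus: ✗
patient=Diego: ✓ → 140
patient=Vik: ✓ → 133
patient=Farah: ✓ → 82
patient=Rosa: ✓ → 100
patient=Yara: ✗
age_avg = (140 + 133 + 82 + 100) / 4 = 113.75
—
[age_sum: age BETWEEN 12 AND 43 OR triage < 3]
patient=Noor: ✗
patient=Hiro: ✗
patient=Xiu: ✗
patient=Mira: ✓ → 120
patient=Kai: ✓ → 165
patient=Gus: ✗
patient=Diego: ✓ → 140
patient=Vik: ✓ → 133
patient=Farah: ✓ → 82
patient=Rosa: ✗
patient=Yara: ✗
age_sum = 120 + 165 + 140 + 133 + 82 = 640

age_avg=113.75, age_sum=640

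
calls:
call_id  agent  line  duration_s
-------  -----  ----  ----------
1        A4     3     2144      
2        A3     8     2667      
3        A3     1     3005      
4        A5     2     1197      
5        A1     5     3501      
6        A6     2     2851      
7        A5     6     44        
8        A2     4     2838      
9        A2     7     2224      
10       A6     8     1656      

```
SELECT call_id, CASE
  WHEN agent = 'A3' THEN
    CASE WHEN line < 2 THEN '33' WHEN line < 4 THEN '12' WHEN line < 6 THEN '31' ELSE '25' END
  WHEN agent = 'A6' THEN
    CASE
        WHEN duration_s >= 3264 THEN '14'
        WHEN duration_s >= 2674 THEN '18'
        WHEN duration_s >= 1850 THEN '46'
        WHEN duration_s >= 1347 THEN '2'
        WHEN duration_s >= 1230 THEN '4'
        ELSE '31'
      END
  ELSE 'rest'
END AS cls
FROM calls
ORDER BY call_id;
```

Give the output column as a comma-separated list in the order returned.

rest, 25, 33, rest, rest, 18, rest, rest, rest, 2

call_id=1: agent='A4' → outer ELSE → rest
call_id=2: agent='A3' → inner[ELSE] → 25
call_id=3: agent='A3' → inner[line < 2] → 33
call_id=4: agent='A5' → outer ELSE → rest
call_id=5: agent='A1' → outer ELSE → rest
call_id=6: agent='A6' → inner[duration_s >= 2674] → 18
call_id=7: agent='A5' → outer ELSE → rest
call_id=8: agent='A2' → outer ELSE → rest
call_id=9: agent='A2' → outer ELSE → rest
call_id=10: agent='A6' → inner[duration_s >= 1347] → 2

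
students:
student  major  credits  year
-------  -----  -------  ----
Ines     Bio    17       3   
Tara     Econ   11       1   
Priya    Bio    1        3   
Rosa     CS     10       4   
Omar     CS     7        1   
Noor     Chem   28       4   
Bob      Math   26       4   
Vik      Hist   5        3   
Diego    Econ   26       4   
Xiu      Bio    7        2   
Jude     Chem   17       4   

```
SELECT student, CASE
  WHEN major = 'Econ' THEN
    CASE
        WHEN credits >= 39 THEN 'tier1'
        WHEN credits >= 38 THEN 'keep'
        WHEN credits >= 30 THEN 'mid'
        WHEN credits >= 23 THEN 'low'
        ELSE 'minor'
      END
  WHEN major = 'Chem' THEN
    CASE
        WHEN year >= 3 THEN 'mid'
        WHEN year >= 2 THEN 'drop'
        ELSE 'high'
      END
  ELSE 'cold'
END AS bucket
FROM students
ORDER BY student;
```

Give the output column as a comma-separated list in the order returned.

cold, low, cold, mid, mid, cold, cold, cold, minor, cold, cold

student=Bob: major='Math' → outer ELSE → cold
student=Diego: major='Econ' → inner[credits >= 23] → low
student=Ines: major='Bio' → outer ELSE → cold
student=Jude: major='Chem' → inner[year >= 3] → mid
student=Noor: major='Chem' → inner[year >= 3] → mid
student=Omar: major='CS' → outer ELSE → cold
student=Priya: major='Bio' → outer ELSE → cold
student=Rosa: major='CS' → outer ELSE → cold
student=Tara: major='Econ' → inner[ELSE] → minor
student=Vik: major='Hist' → outer ELSE → cold
student=Xiu: major='Bio' → outer ELSE → cold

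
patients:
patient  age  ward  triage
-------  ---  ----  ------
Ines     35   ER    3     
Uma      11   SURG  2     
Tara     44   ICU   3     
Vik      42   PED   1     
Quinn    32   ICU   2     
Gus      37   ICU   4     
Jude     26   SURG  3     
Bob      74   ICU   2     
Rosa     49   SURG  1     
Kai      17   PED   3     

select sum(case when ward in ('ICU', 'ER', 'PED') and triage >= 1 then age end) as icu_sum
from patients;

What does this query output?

patient=Ines: ✓ → 35
patient=Uma: ✗
patient=Tara: ✓ → 44
patient=Vik: ✓ → 42
patient=Quinn: ✓ → 32
patient=Gus: ✓ → 37
patient=Jude: ✗
patient=Bob: ✓ → 74
patient=Rosa: ✗
patient=Kai: ✓ → 17
icu_sum = 35 + 44 + 42 + 32 + 37 + 74 + 17 = 281

281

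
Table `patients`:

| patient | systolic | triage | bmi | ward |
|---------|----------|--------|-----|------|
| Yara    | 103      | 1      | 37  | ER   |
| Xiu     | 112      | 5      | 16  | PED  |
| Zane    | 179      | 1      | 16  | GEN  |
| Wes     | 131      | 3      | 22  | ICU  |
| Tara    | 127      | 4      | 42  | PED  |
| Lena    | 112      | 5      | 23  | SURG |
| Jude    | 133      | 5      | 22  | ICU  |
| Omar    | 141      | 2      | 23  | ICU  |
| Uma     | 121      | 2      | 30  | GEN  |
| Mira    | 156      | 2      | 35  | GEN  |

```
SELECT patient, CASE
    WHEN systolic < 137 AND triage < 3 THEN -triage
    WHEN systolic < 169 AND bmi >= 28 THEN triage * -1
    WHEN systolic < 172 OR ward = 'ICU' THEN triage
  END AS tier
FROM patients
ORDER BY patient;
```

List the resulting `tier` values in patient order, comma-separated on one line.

patient=Jude: systolic < 172 OR ward = 'ICU' → 5
patient=Lena: systolic < 172 OR ward = 'ICU' → 5
patient=Mira: systolic < 169 AND bmi >= 28 → -2
patient=Omar: systolic < 172 OR ward = 'ICU' → 2
patient=Tara: systolic < 169 AND bmi >= 28 → -4
patient=Uma: systolic < 137 AND triage < 3 → -2
patient=Wes: systolic < 172 OR ward = 'ICU' → 3
patient=Xiu: systolic < 172 OR ward = 'ICU' → 5
patient=Yara: systolic < 137 AND triage < 3 → -1
patient=Zane: (no match → NULL) → NULL

5, 5, -2, 2, -4, -2, 3, 5, -1, NULL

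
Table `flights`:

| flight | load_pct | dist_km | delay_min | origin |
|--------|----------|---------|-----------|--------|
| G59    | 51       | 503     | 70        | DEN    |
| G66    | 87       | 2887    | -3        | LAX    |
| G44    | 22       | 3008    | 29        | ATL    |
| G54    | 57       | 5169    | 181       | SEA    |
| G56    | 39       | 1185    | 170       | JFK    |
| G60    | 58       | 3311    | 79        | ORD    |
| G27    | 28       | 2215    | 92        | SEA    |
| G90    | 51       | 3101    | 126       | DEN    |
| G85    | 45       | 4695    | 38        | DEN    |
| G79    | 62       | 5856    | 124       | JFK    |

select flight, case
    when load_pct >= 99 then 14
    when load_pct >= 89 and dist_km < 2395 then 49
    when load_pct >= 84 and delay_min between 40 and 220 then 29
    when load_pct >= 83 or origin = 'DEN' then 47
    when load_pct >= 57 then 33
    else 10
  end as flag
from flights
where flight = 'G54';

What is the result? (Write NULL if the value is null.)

33

flight = G54: load_pct=57, dist_km=5169, delay_min=181, origin=SEA.
load_pct >= 99 → false
load_pct >= 89 and dist_km < 2395 → false
load_pct >= 84 and delay_min between 40 and 220 → false
load_pct >= 83 or origin = 'DEN' → false
load_pct >= 57 → true → 33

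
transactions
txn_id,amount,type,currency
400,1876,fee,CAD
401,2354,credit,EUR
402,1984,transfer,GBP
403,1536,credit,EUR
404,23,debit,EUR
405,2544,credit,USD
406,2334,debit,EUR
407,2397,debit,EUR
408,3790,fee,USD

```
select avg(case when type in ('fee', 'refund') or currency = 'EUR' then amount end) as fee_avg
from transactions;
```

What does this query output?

txn_id=400: ✓ → 1876
txn_id=401: ✓ → 2354
txn_id=402: ✗
txn_id=403: ✓ → 1536
txn_id=404: ✓ → 23
txn_id=405: ✗
txn_id=406: ✓ → 2334
txn_id=407: ✓ → 2397
txn_id=408: ✓ → 3790
fee_avg = (1876 + 2354 + 1536 + 23 + 2334 + 2397 + 3790) / 7 = 2044.2857142857

2044.2857142857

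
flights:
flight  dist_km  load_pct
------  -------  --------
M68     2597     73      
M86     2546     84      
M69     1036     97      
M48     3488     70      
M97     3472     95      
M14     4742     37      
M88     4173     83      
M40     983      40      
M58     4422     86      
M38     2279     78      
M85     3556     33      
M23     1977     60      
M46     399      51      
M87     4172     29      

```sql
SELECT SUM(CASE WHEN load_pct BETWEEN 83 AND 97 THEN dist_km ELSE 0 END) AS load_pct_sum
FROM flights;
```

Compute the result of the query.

flight=M68: ✗
flight=M86: ✓ → 2546
flight=M69: ✓ → 1036
flight=M48: ✗
flight=M97: ✓ → 3472
flight=M14: ✗
flight=M88: ✓ → 4173
flight=M40: ✗
flight=M58: ✓ → 4422
flight=M38: ✗
flight=M85: ✗
flight=M23: ✗
flight=M46: ✗
flight=M87: ✗
load_pct_sum = 2546 + 1036 + 3472 + 4173 + 4422 = 15649

15649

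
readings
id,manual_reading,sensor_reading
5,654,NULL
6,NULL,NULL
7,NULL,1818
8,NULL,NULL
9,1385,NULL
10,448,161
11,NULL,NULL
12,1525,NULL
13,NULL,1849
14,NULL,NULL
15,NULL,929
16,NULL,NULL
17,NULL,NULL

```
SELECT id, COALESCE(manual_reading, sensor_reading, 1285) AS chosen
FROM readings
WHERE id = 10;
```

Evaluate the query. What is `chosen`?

id = 10: manual_reading=448, sensor_reading=161.
manual_reading=448 → 448

448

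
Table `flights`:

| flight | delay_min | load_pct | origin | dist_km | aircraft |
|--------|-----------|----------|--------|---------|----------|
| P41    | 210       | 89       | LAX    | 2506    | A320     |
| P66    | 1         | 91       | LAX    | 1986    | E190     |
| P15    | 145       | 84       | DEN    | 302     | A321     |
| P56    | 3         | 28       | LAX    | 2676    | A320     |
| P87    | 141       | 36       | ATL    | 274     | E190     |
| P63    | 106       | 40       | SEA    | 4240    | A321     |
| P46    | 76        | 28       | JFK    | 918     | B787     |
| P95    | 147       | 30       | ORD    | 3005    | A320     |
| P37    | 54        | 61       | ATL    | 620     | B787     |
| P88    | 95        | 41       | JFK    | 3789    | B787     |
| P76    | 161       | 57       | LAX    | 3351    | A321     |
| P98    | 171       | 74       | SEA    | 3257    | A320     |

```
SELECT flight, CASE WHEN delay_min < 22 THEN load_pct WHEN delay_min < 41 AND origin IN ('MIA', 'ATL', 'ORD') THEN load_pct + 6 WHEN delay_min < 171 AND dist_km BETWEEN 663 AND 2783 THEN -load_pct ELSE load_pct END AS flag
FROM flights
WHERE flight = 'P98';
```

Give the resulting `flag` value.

flight = P98: delay_min=171, load_pct=74, origin=SEA, dist_km=3257, aircraft=A320.
delay_min < 22 → false
delay_min < 41 AND origin IN ('MIA', 'ATL', 'ORD') → false
delay_min < 171 AND dist_km BETWEEN 663 AND 2783 → false
No prior WHEN matched → ELSE → 74

74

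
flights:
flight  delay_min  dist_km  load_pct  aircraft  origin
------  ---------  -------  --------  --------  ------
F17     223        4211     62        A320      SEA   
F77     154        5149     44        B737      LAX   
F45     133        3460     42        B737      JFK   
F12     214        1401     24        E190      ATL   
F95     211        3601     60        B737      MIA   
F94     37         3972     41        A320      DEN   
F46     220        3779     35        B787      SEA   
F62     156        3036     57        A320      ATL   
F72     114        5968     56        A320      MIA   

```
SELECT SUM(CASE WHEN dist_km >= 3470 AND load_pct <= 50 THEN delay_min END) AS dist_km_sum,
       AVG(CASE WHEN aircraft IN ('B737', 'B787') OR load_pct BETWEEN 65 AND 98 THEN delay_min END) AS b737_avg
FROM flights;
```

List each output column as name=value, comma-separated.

dist_km_sum=411, b737_avg=179.5

[dist_km_sum: dist_km >= 3470 AND load_pct <= 50]
flight=F17: ✗
flight=F77: ✓ → 154
flight=F45: ✗
flight=F12: ✗
flight=F95: ✗
flight=F94: ✓ → 37
flight=F46: ✓ → 220
flight=F62: ✗
flight=F72: ✗
dist_km_sum = 154 + 37 + 220 = 411
—
[b737_avg: aircraft IN ('B737', 'B787') OR load_pct BETWEEN 65 AND 98]
flight=F17: ✗
flight=F77: ✓ → 154
flight=F45: ✓ → 133
flight=F12: ✗
flight=F95: ✓ → 211
flight=F94: ✗
flight=F46: ✓ → 220
flight=F62: ✗
flight=F72: ✗
b737_avg = (154 + 133 + 211 + 220) / 4 = 179.5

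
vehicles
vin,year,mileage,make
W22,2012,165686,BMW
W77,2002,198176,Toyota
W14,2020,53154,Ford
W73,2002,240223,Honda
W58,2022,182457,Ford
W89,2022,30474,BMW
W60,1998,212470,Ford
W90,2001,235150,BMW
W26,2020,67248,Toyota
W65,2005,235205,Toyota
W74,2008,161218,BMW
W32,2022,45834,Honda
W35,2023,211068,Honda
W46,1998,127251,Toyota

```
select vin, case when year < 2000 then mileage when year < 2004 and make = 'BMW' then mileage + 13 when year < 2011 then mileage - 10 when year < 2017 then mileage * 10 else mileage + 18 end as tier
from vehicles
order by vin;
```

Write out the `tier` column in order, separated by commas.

53172, 1656860, 67266, 45852, 211086, 127251, 182475, 212470, 235195, 240213, 161208, 198166, 30492, 235163

vin=W14: ELSE → 53172
vin=W22: year < 2017 → 1656860
vin=W26: ELSE → 67266
vin=W32: ELSE → 45852
vin=W35: ELSE → 211086
vin=W46: year < 2000 → 127251
vin=W58: ELSE → 182475
vin=W60: year < 2000 → 212470
vin=W65: year < 2011 → 235195
vin=W73: year < 2011 → 240213
vin=W74: year < 2011 → 161208
vin=W77: year < 2011 → 198166
vin=W89: ELSE → 30492
vin=W90: year < 2004 and make = 'BMW' → 235163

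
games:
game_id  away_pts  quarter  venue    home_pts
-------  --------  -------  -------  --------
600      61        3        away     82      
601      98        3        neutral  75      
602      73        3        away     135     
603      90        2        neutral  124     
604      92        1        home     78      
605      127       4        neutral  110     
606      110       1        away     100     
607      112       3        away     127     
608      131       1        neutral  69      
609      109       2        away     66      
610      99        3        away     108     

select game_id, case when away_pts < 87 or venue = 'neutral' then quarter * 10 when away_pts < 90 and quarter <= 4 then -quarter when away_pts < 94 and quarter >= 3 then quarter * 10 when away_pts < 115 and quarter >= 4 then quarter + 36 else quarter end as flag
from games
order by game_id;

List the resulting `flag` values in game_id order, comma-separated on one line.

game_id=600: away_pts < 87 or venue = 'neutral' → 30
game_id=601: away_pts < 87 or venue = 'neutral' → 30
game_id=602: away_pts < 87 or venue = 'neutral' → 30
game_id=603: away_pts < 87 or venue = 'neutral' → 20
game_id=604: ELSE → 1
game_id=605: away_pts < 87 or venue = 'neutral' → 40
game_id=606: ELSE → 1
game_id=607: ELSE → 3
game_id=608: away_pts < 87 or venue = 'neutral' → 10
game_id=609: ELSE → 2
game_id=610: ELSE → 3

30, 30, 30, 20, 1, 40, 1, 3, 10, 2, 3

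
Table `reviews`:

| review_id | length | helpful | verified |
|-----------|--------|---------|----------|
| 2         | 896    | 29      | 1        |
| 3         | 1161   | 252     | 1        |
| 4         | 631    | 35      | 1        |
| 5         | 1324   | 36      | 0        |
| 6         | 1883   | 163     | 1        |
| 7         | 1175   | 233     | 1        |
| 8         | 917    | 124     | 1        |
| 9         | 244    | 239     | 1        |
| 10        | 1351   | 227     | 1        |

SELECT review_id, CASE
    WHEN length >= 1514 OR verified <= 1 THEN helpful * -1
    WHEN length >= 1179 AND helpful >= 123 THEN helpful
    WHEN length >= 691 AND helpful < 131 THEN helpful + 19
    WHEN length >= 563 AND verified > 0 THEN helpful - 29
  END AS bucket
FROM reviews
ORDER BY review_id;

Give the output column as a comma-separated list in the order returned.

-29, -252, -35, -36, -163, -233, -124, -239, -227

review_id=2: length >= 1514 OR verified <= 1 → -29
review_id=3: length >= 1514 OR verified <= 1 → -252
review_id=4: length >= 1514 OR verified <= 1 → -35
review_id=5: length >= 1514 OR verified <= 1 → -36
review_id=6: length >= 1514 OR verified <= 1 → -163
review_id=7: length >= 1514 OR verified <= 1 → -233
review_id=8: length >= 1514 OR verified <= 1 → -124
review_id=9: length >= 1514 OR verified <= 1 → -239
review_id=10: length >= 1514 OR verified <= 1 → -227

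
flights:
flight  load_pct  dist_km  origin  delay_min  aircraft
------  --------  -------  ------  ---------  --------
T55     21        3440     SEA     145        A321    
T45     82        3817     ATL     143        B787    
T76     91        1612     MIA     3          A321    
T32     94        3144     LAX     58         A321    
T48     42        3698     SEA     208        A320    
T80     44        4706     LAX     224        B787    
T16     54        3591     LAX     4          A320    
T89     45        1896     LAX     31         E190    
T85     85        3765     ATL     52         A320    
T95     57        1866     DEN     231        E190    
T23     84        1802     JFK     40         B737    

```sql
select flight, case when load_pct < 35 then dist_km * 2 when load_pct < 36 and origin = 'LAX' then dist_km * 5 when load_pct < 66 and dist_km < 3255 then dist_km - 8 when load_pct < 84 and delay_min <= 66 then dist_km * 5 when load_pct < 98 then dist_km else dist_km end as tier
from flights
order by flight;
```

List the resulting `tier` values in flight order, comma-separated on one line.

17955, 1802, 3144, 3817, 3698, 6880, 1612, 4706, 3765, 1888, 1858

flight=T16: load_pct < 84 and delay_min <= 66 → 17955
flight=T23: load_pct < 98 → 1802
flight=T32: load_pct < 98 → 3144
flight=T45: load_pct < 98 → 3817
flight=T48: load_pct < 98 → 3698
flight=T55: load_pct < 35 → 6880
flight=T76: load_pct < 98 → 1612
flight=T80: load_pct < 98 → 4706
flight=T85: load_pct < 98 → 3765
flight=T89: load_pct < 66 and dist_km < 3255 → 1888
flight=T95: load_pct < 66 and dist_km < 3255 → 1858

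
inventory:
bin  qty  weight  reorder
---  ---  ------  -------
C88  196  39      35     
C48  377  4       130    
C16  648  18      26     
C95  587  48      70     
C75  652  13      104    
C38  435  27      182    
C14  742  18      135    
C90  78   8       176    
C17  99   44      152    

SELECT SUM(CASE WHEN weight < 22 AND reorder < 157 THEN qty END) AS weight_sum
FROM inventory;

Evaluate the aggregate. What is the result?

bin=C88: ✗
bin=C48: ✓ → 377
bin=C16: ✓ → 648
bin=C95: ✗
bin=C75: ✓ → 652
bin=C38: ✗
bin=C14: ✓ → 742
bin=C90: ✗
bin=C17: ✗
weight_sum = 377 + 648 + 652 + 742 = 2419

2419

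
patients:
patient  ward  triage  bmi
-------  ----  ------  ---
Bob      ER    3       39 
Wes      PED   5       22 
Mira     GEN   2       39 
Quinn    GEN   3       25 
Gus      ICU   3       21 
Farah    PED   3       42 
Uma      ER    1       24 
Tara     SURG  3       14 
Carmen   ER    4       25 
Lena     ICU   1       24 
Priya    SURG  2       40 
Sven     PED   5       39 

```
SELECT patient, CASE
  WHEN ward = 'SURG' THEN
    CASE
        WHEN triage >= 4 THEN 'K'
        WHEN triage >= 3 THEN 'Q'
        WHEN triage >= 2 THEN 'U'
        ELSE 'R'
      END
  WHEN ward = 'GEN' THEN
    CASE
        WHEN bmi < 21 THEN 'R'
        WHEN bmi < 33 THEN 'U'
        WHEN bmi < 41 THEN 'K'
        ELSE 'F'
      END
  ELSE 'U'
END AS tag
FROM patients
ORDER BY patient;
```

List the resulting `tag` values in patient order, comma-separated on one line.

patient=Bob: ward='ER' → outer ELSE → U
patient=Carmen: ward='ER' → outer ELSE → U
patient=Farah: ward='PED' → outer ELSE → U
patient=Gus: ward='ICU' → outer ELSE → U
patient=Lena: ward='ICU' → outer ELSE → U
patient=Mira: ward='GEN' → inner[bmi < 41] → K
patient=Priya: ward='SURG' → inner[triage >= 2] → U
patient=Quinn: ward='GEN' → inner[bmi < 33] → U
patient=Sven: ward='PED' → outer ELSE → U
patient=Tara: ward='SURG' → inner[triage >= 3] → Q
patient=Uma: ward='ER' → outer ELSE → U
patient=Wes: ward='PED' → outer ELSE → U

U, U, U, U, U, K, U, U, U, Q, U, U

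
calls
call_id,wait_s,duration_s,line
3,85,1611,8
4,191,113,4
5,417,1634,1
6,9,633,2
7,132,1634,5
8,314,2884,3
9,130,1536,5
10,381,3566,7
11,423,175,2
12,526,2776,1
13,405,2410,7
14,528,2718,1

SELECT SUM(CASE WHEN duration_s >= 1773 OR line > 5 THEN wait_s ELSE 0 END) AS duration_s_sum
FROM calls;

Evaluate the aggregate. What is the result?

call_id=3: ✓ → 85
call_id=4: ✗
call_id=5: ✗
call_id=6: ✗
call_id=7: ✗
call_id=8: ✓ → 314
call_id=9: ✗
call_id=10: ✓ → 381
call_id=11: ✗
call_id=12: ✓ → 526
call_id=13: ✓ → 405
call_id=14: ✓ → 528
duration_s_sum = 85 + 314 + 381 + 526 + 405 + 528 = 2239

2239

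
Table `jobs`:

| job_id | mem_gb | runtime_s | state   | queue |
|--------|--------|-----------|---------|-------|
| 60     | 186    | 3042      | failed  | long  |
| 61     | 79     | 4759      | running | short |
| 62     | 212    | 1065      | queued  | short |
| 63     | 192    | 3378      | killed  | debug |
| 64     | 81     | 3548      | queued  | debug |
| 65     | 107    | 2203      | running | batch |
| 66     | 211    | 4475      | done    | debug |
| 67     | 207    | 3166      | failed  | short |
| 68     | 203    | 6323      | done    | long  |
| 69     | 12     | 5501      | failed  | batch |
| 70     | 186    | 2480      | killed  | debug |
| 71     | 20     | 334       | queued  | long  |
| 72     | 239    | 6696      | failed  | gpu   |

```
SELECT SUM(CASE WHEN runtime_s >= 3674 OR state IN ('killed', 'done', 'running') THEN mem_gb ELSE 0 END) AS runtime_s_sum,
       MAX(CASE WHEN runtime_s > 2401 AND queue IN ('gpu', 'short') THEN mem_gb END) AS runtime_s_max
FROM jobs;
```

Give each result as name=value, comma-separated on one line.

runtime_s_sum=1229, runtime_s_max=239

[runtime_s_sum: runtime_s >= 3674 OR state IN ('killed', 'done', 'running')]
job_id=60: ✗
job_id=61: ✓ → 79
job_id=62: ✗
job_id=63: ✓ → 192
job_id=64: ✗
job_id=65: ✓ → 107
job_id=66: ✓ → 211
job_id=67: ✗
job_id=68: ✓ → 203
job_id=69: ✓ → 12
job_id=70: ✓ → 186
job_id=71: ✗
job_id=72: ✓ → 239
runtime_s_sum = 79 + 192 + 107 + 211 + 203 + 12 + 186 + 239 = 1229
—
[runtime_s_max: runtime_s > 2401 AND queue IN ('gpu', 'short')]
job_id=60: ✗
job_id=61: ✓ → 79
job_id=62: ✗
job_id=63: ✗
job_id=64: ✗
job_id=65: ✗
job_id=66: ✗
job_id=67: ✓ → 207
job_id=68: ✗
job_id=69: ✗
job_id=70: ✗
job_id=71: ✗
job_id=72: ✓ → 239
runtime_s_max = MAX(79, 207, 239) = 239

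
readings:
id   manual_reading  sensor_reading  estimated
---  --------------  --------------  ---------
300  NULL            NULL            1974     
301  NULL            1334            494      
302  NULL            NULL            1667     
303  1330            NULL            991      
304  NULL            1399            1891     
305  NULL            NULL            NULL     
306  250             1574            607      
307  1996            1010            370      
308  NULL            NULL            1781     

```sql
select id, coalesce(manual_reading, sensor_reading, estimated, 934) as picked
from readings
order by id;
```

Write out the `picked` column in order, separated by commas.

id=300: manual_reading=NULL, sensor_reading=NULL, estimated=1974 → 1974
id=301: manual_reading=NULL, sensor_reading=1334 → 1334
id=302: manual_reading=NULL, sensor_reading=NULL, estimated=1667 → 1667
id=303: manual_reading=1330 → 1330
id=304: manual_reading=NULL, sensor_reading=1399 → 1399
id=305: manual_reading=NULL, sensor_reading=NULL, estimated=NULL, → literal 934 → 934
id=306: manual_reading=250 → 250
id=307: manual_reading=1996 → 1996
id=308: manual_reading=NULL, sensor_reading=NULL, estimated=1781 → 1781

1974, 1334, 1667, 1330, 1399, 934, 250, 1996, 1781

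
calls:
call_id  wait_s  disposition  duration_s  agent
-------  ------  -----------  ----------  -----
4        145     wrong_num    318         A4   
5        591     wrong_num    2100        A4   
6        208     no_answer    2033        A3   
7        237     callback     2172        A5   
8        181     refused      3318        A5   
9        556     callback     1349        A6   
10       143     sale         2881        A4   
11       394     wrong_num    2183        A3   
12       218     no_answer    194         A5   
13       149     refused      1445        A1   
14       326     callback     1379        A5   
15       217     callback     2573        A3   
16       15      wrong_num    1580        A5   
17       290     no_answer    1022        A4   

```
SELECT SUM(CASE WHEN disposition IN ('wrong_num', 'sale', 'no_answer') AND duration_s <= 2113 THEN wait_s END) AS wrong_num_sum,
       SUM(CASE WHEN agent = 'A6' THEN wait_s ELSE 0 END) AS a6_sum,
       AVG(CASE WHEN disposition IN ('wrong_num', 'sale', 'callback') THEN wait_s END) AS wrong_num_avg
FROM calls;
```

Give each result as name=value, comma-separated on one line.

[wrong_num_sum: disposition IN ('wrong_num', 'sale', 'no_answer') AND duration_s <= 2113]
call_id=4: ✓ → 145
call_id=5: ✓ → 591
call_id=6: ✓ → 208
call_id=7: ✗
call_id=8: ✗
call_id=9: ✗
call_id=10: ✗
call_id=11: ✗
call_id=12: ✓ → 218
call_id=13: ✗
call_id=14: ✗
call_id=15: ✗
call_id=16: ✓ → 15
call_id=17: ✓ → 290
wrong_num_sum = 145 + 591 + 208 + 218 + 15 + 290 = 1467
—
[a6_sum: agent = 'A6']
call_id=4: ✗
call_id=5: ✗
call_id=6: ✗
call_id=7: ✗
call_id=8: ✗
call_id=9: ✓ → 556
call_id=10: ✗
call_id=11: ✗
call_id=12: ✗
call_id=13: ✗
call_id=14: ✗
call_id=15: ✗
call_id=16: ✗
call_id=17: ✗
a6_sum = 556
—
[wrong_num_avg: disposition IN ('wrong_num', 'sale', 'callback')]
call_id=4: ✓ → 145
call_id=5: ✓ → 591
call_id=6: ✗
call_id=7: ✓ → 237
call_id=8: ✗
call_id=9: ✓ → 556
call_id=10: ✓ → 143
call_id=11: ✓ → 394
call_id=12: ✗
call_id=13: ✗
call_id=14: ✓ → 326
call_id=15: ✓ → 217
call_id=16: ✓ → 15
call_id=17: ✗
wrong_num_avg = (145 + 591 + 237 + 556 + 143 + 394 + 326 + 217 + 15) / 9 = 291.5555555556

wrong_num_sum=1467, a6_sum=556, wrong_num_avg=291.5555555556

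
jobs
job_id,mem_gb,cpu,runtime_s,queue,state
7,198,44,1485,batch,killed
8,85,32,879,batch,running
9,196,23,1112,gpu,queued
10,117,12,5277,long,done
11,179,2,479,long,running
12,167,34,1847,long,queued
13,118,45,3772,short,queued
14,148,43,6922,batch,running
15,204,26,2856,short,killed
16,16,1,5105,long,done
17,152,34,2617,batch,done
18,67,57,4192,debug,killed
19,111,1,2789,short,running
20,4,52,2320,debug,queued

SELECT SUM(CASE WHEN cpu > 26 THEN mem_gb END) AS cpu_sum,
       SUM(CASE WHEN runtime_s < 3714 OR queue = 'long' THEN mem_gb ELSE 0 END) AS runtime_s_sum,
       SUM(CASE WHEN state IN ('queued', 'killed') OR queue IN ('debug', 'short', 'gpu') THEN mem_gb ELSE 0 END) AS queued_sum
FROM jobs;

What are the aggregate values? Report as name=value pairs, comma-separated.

[cpu_sum: cpu > 26]
job_id=7: ✓ → 198
job_id=8: ✓ → 85
job_id=9: ✗
job_id=10: ✗
job_id=11: ✗
job_id=12: ✓ → 167
job_id=13: ✓ → 118
job_id=14: ✓ → 148
job_id=15: ✗
job_id=16: ✗
job_id=17: ✓ → 152
job_id=18: ✓ → 67
job_id=19: ✗
job_id=20: ✓ → 4
cpu_sum = 198 + 85 + 167 + 118 + 148 + 152 + 67 + 4 = 939
—
[runtime_s_sum: runtime_s < 3714 OR queue = 'long']
job_id=7: ✓ → 198
job_id=8: ✓ → 85
job_id=9: ✓ → 196
job_id=10: ✓ → 117
job_id=11: ✓ → 179
job_id=12: ✓ → 167
job_id=13: ✗
job_id=14: ✗
job_id=15: ✓ → 204
job_id=16: ✓ → 16
job_id=17: ✓ → 152
job_id=18: ✗
job_id=19: ✓ → 111
job_id=20: ✓ → 4
runtime_s_sum = 198 + 85 + 196 + 117 + 179 + 167 + 204 + 16 + 152 + 111 + 4 = 1429
—
[queued_sum: state IN ('queued', 'killed') OR queue IN ('debug', 'short', 'gpu')]
job_id=7: ✓ → 198
job_id=8: ✗
job_id=9: ✓ → 196
job_id=10: ✗
job_id=11: ✗
job_id=12: ✓ → 167
job_id=13: ✓ → 118
job_id=14: ✗
job_id=15: ✓ → 204
job_id=16: ✗
job_id=17: ✗
job_id=18: ✓ → 67
job_id=19: ✓ → 111
job_id=20: ✓ → 4
queued_sum = 198 + 196 + 167 + 118 + 204 + 67 + 111 + 4 = 1065

cpu_sum=939, runtime_s_sum=1429, queued_sum=1065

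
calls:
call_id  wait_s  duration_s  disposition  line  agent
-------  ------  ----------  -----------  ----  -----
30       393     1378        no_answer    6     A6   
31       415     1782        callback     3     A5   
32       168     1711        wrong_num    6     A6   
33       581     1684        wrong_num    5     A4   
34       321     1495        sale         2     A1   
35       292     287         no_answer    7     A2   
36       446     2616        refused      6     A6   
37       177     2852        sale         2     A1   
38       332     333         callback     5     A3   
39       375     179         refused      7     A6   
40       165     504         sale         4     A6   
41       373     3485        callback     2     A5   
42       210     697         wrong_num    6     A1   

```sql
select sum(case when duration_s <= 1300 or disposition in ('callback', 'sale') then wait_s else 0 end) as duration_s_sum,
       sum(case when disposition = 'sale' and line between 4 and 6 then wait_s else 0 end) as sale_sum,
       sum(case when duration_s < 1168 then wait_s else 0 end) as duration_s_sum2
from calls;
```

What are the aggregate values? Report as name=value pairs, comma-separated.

duration_s_sum=2660, sale_sum=165, duration_s_sum2=1374

[duration_s_sum: duration_s <= 1300 or disposition in ('callback', 'sale')]
call_id=30: ✗
call_id=31: ✓ → 415
call_id=32: ✗
call_id=33: ✗
call_id=34: ✓ → 321
call_id=35: ✓ → 292
call_id=36: ✗
call_id=37: ✓ → 177
call_id=38: ✓ → 332
call_id=39: ✓ → 375
call_id=40: ✓ → 165
call_id=41: ✓ → 373
call_id=42: ✓ → 210
duration_s_sum = 415 + 321 + 292 + 177 + 332 + 375 + 165 + 373 + 210 = 2660
—
[sale_sum: disposition = 'sale' and line between 4 and 6]
call_id=30: ✗
call_id=31: ✗
call_id=32: ✗
call_id=33: ✗
call_id=34: ✗
call_id=35: ✗
call_id=36: ✗
call_id=37: ✗
call_id=38: ✗
call_id=39: ✗
call_id=40: ✓ → 165
call_id=41: ✗
call_id=42: ✗
sale_sum = 165
—
[duration_s_sum2: duration_s < 1168]
call_id=30: ✗
call_id=31: ✗
call_id=32: ✗
call_id=33: ✗
call_id=34: ✗
call_id=35: ✓ → 292
call_id=36: ✗
call_id=37: ✗
call_id=38: ✓ → 332
call_id=39: ✓ → 375
call_id=40: ✓ → 165
call_id=41: ✗
call_id=42: ✓ → 210
duration_s_sum2 = 292 + 332 + 375 + 165 + 210 = 1374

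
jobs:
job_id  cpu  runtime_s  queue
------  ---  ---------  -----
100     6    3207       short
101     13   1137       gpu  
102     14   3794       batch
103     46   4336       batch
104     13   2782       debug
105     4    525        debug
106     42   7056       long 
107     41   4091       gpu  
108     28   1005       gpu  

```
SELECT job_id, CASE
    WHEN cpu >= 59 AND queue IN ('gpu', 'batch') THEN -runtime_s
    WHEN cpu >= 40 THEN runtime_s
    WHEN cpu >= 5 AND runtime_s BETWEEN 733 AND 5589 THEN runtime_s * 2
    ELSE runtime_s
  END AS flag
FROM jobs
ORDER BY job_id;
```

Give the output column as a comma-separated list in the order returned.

6414, 2274, 7588, 4336, 5564, 525, 7056, 4091, 2010

job_id=100: cpu >= 5 AND runtime_s BETWEEN 733 AND 5589 → 6414
job_id=101: cpu >= 5 AND runtime_s BETWEEN 733 AND 5589 → 2274
job_id=102: cpu >= 5 AND runtime_s BETWEEN 733 AND 5589 → 7588
job_id=103: cpu >= 40 → 4336
job_id=104: cpu >= 5 AND runtime_s BETWEEN 733 AND 5589 → 5564
job_id=105: ELSE → 525
job_id=106: cpu >= 40 → 7056
job_id=107: cpu >= 40 → 4091
job_id=108: cpu >= 5 AND runtime_s BETWEEN 733 AND 5589 → 2010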